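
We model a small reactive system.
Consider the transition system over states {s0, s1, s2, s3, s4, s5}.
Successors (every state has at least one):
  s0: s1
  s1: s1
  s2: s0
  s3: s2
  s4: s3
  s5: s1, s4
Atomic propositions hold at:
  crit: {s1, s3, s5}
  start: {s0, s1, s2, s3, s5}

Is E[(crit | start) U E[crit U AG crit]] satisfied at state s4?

Sat(crit | start) = {s0, s1, s2, s3, s5}
AG crit: greatest fixpoint, start Z0 = {s1, s3, s5}, keep only states in Sat with every successor in Z. Z1 = {s1}; fixed.
Sat(AG crit) = {s1}
E[crit U AG crit]: least fixpoint, start Z0 = Sat(AG crit) = {s1}, add states in Sat(crit) with some successor in Z. Z1 = {s1, s5}; fixed.
Sat(E[crit U AG crit]) = {s1, s5}
E[(crit | start) U E[crit U AG crit]]: least fixpoint, start Z0 = Sat(E[crit U AG crit]) = {s1, s5}, add states in Sat(crit | start) with some successor in Z. Z1 = {s0, s1, s5}; Z2 = {s0, s1, s2, s5}; Z3 = {s0, s1, s2, s3, s5}; fixed.
Sat(E[(crit | start) U E[crit U AG crit]]) = {s0, s1, s2, s3, s5}
s4 ∉ Sat(E[(crit | start) U E[crit U AG crit]]) = {s0, s1, s2, s3, s5}, so the formula does not hold at s4.

No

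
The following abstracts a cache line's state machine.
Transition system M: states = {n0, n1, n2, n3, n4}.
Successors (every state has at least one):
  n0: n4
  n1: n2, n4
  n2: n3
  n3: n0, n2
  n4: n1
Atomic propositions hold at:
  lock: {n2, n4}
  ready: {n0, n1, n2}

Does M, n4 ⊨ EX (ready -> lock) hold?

No

Sat(ready -> lock) = {n2, n3, n4}
Sat(EX (ready -> lock)) = {s : some successor in {n2, n3, n4}} = {n0, n1, n2, n3}
n4 ∉ Sat(EX (ready -> lock)) = {n0, n1, n2, n3}, so the formula does not hold at n4.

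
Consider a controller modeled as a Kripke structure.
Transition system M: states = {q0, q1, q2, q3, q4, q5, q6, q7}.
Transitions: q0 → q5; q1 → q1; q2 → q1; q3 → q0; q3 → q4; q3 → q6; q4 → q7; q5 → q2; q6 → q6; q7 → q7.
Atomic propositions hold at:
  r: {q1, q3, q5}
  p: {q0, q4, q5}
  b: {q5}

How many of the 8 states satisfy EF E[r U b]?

3

E[r U b]: least fixpoint, start Z0 = Sat(b) = {q5}, add states in Sat(r) with some successor in Z. Already a fixed point.
Sat(E[r U b]) = {q5}
EF E[r U b]: least fixpoint, start Z0 = {q5}, add states with some successor in Z. Z1 = {q0, q5}; Z2 = {q0, q3, q5}; fixed.
Sat(EF E[r U b]) = {q0, q3, q5}
|Sat(EF E[r U b])| = |{q0, q3, q5}| = 3.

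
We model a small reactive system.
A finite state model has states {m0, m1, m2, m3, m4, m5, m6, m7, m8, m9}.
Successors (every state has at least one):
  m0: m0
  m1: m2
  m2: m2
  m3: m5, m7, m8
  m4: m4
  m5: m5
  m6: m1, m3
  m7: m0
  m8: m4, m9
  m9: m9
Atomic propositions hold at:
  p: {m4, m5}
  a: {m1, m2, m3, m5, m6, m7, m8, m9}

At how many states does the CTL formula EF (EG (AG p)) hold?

AG p: greatest fixpoint, start Z0 = {m4, m5}, keep only states in Sat with every successor in Z. Already a fixed point.
Sat(AG p) = {m4, m5}
EG (AG p): greatest fixpoint, start Z0 = {m4, m5}, keep only states in Sat with some successor in Z. Already a fixed point.
Sat(EG (AG p)) = {m4, m5}
EF (EG (AG p)): least fixpoint, start Z0 = {m4, m5}, add states with some successor in Z. Z1 = {m3, m4, m5, m8}; Z2 = {m3, m4, m5, m6, m8}; fixed.
Sat(EF (EG (AG p))) = {m3, m4, m5, m6, m8}
|Sat(EF (EG (AG p)))| = |{m3, m4, m5, m6, m8}| = 5.

5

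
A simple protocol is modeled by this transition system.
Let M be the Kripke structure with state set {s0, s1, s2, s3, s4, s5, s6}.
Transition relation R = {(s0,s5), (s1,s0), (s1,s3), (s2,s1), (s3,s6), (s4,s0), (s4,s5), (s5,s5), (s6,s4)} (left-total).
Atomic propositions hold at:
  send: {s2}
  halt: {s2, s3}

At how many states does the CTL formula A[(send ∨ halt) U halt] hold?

2

Sat(send ∨ halt) = {s2, s3}
A[(send ∨ halt) U halt]: least fixpoint, start Z0 = Sat(halt) = {s2, s3}, add states in Sat(send ∨ halt) with every successor in Z. Already a fixed point.
Sat(A[(send ∨ halt) U halt]) = {s2, s3}
|Sat(A[(send ∨ halt) U halt])| = |{s2, s3}| = 2.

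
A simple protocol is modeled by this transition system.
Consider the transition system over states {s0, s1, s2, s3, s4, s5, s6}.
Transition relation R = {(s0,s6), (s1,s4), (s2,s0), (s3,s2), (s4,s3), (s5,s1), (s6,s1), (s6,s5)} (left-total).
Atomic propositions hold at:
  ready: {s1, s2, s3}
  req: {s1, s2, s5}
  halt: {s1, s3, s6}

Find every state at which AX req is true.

{s3, s5, s6}

Sat(AX req) = {s : every successor in {s1, s2, s5}} = {s3, s5, s6}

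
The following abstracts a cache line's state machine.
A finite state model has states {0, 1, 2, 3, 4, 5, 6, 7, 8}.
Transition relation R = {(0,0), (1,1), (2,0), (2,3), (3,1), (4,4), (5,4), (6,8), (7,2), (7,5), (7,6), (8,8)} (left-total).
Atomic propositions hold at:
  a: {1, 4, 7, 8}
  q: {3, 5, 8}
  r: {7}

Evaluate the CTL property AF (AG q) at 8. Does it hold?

AG q: greatest fixpoint, start Z0 = {3, 5, 8}, keep only states in Sat with every successor in Z. Z1 = {8}; fixed.
Sat(AG q) = {8}
AF (AG q): least fixpoint, start Z0 = {8}, add states with every successor in Z. Z1 = {6, 8}; fixed.
Sat(AF (AG q)) = {6, 8}
8 ∈ Sat(AF (AG q)) = {6, 8}, so the formula holds at 8.

Yes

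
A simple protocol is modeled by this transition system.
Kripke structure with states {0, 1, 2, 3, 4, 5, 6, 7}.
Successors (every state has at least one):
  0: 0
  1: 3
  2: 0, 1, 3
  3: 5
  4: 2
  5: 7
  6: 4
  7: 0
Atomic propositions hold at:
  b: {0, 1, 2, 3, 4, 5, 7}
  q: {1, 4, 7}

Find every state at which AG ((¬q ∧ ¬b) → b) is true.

{0, 1, 2, 3, 4, 5, 7}

Sat(¬q) = {0, 2, 3, 5, 6}
Sat(¬b) = {6}
Sat(¬q ∧ ¬b) = {6}
Sat((¬q ∧ ¬b) → b) = {0, 1, 2, 3, 4, 5, 7}
AG ((¬q ∧ ¬b) → b): greatest fixpoint, start Z0 = {0, 1, 2, 3, 4, 5, 7}, keep only states in Sat with every successor in Z. Already a fixed point.
Sat(AG ((¬q ∧ ¬b) → b)) = {0, 1, 2, 3, 4, 5, 7}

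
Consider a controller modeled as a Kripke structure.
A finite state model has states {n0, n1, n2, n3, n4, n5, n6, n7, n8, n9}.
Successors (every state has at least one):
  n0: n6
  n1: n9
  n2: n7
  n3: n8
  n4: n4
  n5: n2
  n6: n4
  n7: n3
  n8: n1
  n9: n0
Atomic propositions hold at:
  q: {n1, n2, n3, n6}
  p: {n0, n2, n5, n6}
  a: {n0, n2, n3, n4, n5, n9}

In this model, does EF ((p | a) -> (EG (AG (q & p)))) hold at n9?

Sat(p | a) = {n0, n2, n3, n4, n5, n6, n9}
Sat(q & p) = {n2, n6}
AG (q & p): greatest fixpoint, start Z0 = {n2, n6}, keep only states in Sat with every successor in Z. Z1 = ∅; fixed.
Sat(AG (q & p)) = ∅
EG (AG (q & p)): greatest fixpoint, start Z0 = ∅, keep only states in Sat with some successor in Z. Already a fixed point.
Sat(EG (AG (q & p))) = ∅
Sat((p | a) -> (EG (AG (q & p)))) = {n1, n7, n8}
EF ((p | a) -> (EG (AG (q & p)))): least fixpoint, start Z0 = {n1, n7, n8}, add states with some successor in Z. Z1 = {n1, n2, n3, n7, n8}; Z2 = {n1, n2, n3, n5, n7, n8}; fixed.
Sat(EF ((p | a) -> (EG (AG (q & p))))) = {n1, n2, n3, n5, n7, n8}
n9 ∉ Sat(EF ((p | a) -> (EG (AG (q & p))))) = {n1, n2, n3, n5, n7, n8}, so the formula does not hold at n9.

No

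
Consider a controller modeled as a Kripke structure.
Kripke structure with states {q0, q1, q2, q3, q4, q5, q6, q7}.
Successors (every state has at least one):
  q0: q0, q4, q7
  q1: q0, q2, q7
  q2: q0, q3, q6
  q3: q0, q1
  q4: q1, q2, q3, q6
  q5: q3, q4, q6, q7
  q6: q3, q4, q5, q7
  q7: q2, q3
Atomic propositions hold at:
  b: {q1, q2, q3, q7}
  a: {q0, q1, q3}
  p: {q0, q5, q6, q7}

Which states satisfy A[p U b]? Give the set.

A[p U b]: least fixpoint, start Z0 = Sat(b) = {q1, q2, q3, q7}, add states in Sat(p) with every successor in Z. Already a fixed point.
Sat(A[p U b]) = {q1, q2, q3, q7}

{q1, q2, q3, q7}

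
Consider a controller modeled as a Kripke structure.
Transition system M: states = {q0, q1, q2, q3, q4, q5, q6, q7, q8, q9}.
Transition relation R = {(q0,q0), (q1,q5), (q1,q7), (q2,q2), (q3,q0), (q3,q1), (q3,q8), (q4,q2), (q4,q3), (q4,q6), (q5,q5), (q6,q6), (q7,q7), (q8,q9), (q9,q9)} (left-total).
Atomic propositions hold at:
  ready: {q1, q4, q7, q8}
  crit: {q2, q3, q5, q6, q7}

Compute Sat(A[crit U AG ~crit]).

{q0, q8, q9}

Sat(~crit) = {q0, q1, q4, q8, q9}
AG ~crit: greatest fixpoint, start Z0 = {q0, q1, q4, q8, q9}, keep only states in Sat with every successor in Z. Z1 = {q0, q8, q9}; fixed.
Sat(AG ~crit) = {q0, q8, q9}
A[crit U AG ~crit]: least fixpoint, start Z0 = Sat(AG ~crit) = {q0, q8, q9}, add states in Sat(crit) with every successor in Z. Already a fixed point.
Sat(A[crit U AG ~crit]) = {q0, q8, q9}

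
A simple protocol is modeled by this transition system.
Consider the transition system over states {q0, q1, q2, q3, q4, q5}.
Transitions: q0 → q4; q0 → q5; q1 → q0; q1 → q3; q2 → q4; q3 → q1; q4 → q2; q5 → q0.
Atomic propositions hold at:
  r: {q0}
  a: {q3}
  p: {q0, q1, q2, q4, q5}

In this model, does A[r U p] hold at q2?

Yes

A[r U p]: least fixpoint, start Z0 = Sat(p) = {q0, q1, q2, q4, q5}, add states in Sat(r) with every successor in Z. Already a fixed point.
Sat(A[r U p]) = {q0, q1, q2, q4, q5}
q2 ∈ Sat(A[r U p]) = {q0, q1, q2, q4, q5}, so the formula holds at q2.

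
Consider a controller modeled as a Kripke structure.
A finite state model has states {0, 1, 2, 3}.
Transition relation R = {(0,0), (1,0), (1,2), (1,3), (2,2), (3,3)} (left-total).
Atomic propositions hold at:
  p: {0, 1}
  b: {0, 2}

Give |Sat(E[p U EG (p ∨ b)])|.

Sat(p ∨ b) = {0, 1, 2}
EG (p ∨ b): greatest fixpoint, start Z0 = {0, 1, 2}, keep only states in Sat with some successor in Z. Already a fixed point.
Sat(EG (p ∨ b)) = {0, 1, 2}
E[p U EG (p ∨ b)]: least fixpoint, start Z0 = Sat(EG (p ∨ b)) = {0, 1, 2}, add states in Sat(p) with some successor in Z. Already a fixed point.
Sat(E[p U EG (p ∨ b)]) = {0, 1, 2}
|Sat(E[p U EG (p ∨ b)])| = |{0, 1, 2}| = 3.

3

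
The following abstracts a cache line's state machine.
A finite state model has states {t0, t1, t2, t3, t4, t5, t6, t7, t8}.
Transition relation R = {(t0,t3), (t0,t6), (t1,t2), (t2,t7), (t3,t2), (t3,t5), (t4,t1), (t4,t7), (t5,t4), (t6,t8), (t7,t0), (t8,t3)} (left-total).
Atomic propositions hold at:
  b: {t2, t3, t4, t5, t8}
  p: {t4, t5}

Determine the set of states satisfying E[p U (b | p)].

{t2, t3, t4, t5, t8}

Sat(b | p) = {t2, t3, t4, t5, t8}
E[p U (b | p)]: least fixpoint, start Z0 = Sat((b | p)) = {t2, t3, t4, t5, t8}, add states in Sat(p) with some successor in Z. Already a fixed point.
Sat(E[p U (b | p)]) = {t2, t3, t4, t5, t8}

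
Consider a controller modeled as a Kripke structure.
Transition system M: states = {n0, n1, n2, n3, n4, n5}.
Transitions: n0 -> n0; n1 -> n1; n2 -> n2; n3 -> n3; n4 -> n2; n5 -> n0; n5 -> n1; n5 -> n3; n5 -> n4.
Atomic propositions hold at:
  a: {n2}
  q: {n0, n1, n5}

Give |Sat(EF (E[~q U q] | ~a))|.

Sat(~q) = {n2, n3, n4}
E[~q U q]: least fixpoint, start Z0 = Sat(q) = {n0, n1, n5}, add states in Sat(~q) with some successor in Z. Already a fixed point.
Sat(E[~q U q]) = {n0, n1, n5}
Sat(~a) = {n0, n1, n3, n4, n5}
Sat(E[~q U q] | ~a) = {n0, n1, n3, n4, n5}
EF (E[~q U q] | ~a): least fixpoint, start Z0 = {n0, n1, n3, n4, n5}, add states with some successor in Z. Already a fixed point.
Sat(EF (E[~q U q] | ~a)) = {n0, n1, n3, n4, n5}
|Sat(EF (E[~q U q] | ~a))| = |{n0, n1, n3, n4, n5}| = 5.

5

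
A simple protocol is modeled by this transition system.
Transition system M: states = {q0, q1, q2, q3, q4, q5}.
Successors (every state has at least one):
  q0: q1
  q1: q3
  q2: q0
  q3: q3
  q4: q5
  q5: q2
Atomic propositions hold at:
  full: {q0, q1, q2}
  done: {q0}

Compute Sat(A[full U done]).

A[full U done]: least fixpoint, start Z0 = Sat(done) = {q0}, add states in Sat(full) with every successor in Z. Z1 = {q0, q2}; fixed.
Sat(A[full U done]) = {q0, q2}

{q0, q2}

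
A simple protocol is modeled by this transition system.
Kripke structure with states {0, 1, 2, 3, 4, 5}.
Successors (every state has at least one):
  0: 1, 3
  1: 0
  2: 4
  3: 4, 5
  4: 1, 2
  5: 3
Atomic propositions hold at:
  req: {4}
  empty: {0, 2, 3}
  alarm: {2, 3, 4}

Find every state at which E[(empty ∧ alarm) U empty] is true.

Sat(empty ∧ alarm) = {2, 3}
E[(empty ∧ alarm) U empty]: least fixpoint, start Z0 = Sat(empty) = {0, 2, 3}, add states in Sat(empty ∧ alarm) with some successor in Z. Already a fixed point.
Sat(E[(empty ∧ alarm) U empty]) = {0, 2, 3}

{0, 2, 3}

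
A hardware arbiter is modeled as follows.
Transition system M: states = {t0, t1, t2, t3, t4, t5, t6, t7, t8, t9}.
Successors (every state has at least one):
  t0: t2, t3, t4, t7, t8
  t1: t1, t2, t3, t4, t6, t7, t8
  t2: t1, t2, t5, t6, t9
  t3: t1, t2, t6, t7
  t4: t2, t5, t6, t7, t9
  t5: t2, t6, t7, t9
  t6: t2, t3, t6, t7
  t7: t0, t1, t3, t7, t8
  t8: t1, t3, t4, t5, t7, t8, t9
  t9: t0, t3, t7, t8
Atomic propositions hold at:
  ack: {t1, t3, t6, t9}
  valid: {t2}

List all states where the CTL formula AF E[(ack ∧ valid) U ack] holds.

Sat(ack ∧ valid) = ∅
E[(ack ∧ valid) U ack]: least fixpoint, start Z0 = Sat(ack) = {t1, t3, t6, t9}, add states in Sat(ack ∧ valid) with some successor in Z. Already a fixed point.
Sat(E[(ack ∧ valid) U ack]) = {t1, t3, t6, t9}
AF E[(ack ∧ valid) U ack]: least fixpoint, start Z0 = {t1, t3, t6, t9}, add states with every successor in Z. Already a fixed point.
Sat(AF E[(ack ∧ valid) U ack]) = {t1, t3, t6, t9}

{t1, t3, t6, t9}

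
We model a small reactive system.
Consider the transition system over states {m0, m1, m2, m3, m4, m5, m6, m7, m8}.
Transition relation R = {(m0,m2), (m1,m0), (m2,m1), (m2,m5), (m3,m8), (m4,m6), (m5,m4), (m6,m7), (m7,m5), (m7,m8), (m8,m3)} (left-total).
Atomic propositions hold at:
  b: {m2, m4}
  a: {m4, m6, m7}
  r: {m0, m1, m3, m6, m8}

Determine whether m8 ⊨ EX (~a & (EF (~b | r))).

Sat(~a) = {m0, m1, m2, m3, m5, m8}
Sat(~b) = {m0, m1, m3, m5, m6, m7, m8}
Sat(~b | r) = {m0, m1, m3, m5, m6, m7, m8}
EF (~b | r): least fixpoint, start Z0 = {m0, m1, m3, m5, m6, m7, m8}, add states with some successor in Z. Z1 = {m0, m1, m2, m3, m4, m5, m6, m7, m8}; fixed.
Sat(EF (~b | r)) = {m0, m1, m2, m3, m4, m5, m6, m7, m8}
Sat(~a & (EF (~b | r))) = {m0, m1, m2, m3, m5, m8}
Sat(EX (~a & (EF (~b | r)))) = {s : some successor in {m0, m1, m2, m3, m5, m8}} = {m0, m1, m2, m3, m7, m8}
m8 ∈ Sat(EX (~a & (EF (~b | r)))) = {m0, m1, m2, m3, m7, m8}, so the formula holds at m8.

Yes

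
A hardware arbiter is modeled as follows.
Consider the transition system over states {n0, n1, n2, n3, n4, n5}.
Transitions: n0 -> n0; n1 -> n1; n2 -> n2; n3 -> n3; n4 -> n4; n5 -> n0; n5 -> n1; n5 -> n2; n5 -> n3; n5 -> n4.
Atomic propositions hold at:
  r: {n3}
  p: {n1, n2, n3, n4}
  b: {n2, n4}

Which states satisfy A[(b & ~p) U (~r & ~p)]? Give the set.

Sat(~p) = {n0, n5}
Sat(b & ~p) = ∅
Sat(~r) = {n0, n1, n2, n4, n5}
Sat(~r & ~p) = {n0, n5}
A[(b & ~p) U (~r & ~p)]: least fixpoint, start Z0 = Sat((~r & ~p)) = {n0, n5}, add states in Sat(b & ~p) with every successor in Z. Already a fixed point.
Sat(A[(b & ~p) U (~r & ~p)]) = {n0, n5}

{n0, n5}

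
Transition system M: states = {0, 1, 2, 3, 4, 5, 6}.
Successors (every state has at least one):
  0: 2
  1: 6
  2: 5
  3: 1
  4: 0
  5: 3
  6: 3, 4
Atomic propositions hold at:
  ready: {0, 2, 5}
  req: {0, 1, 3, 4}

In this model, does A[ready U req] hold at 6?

A[ready U req]: least fixpoint, start Z0 = Sat(req) = {0, 1, 3, 4}, add states in Sat(ready) with every successor in Z. Z1 = {0, 1, 3, 4, 5}; Z2 = {0, 1, 2, 3, 4, 5}; fixed.
Sat(A[ready U req]) = {0, 1, 2, 3, 4, 5}
6 ∉ Sat(A[ready U req]) = {0, 1, 2, 3, 4, 5}, so the formula does not hold at 6.

No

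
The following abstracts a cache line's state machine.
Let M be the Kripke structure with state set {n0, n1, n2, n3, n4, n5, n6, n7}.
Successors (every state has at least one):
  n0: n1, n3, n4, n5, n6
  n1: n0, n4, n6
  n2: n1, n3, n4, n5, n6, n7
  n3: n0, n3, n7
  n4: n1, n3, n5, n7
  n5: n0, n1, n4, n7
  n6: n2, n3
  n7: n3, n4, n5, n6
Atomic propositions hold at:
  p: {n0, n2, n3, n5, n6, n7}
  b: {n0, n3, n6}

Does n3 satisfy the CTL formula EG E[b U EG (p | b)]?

Yes

Sat(p | b) = {n0, n2, n3, n5, n6, n7}
EG (p | b): greatest fixpoint, start Z0 = {n0, n2, n3, n5, n6, n7}, keep only states in Sat with some successor in Z. Already a fixed point.
Sat(EG (p | b)) = {n0, n2, n3, n5, n6, n7}
E[b U EG (p | b)]: least fixpoint, start Z0 = Sat(EG (p | b)) = {n0, n2, n3, n5, n6, n7}, add states in Sat(b) with some successor in Z. Already a fixed point.
Sat(E[b U EG (p | b)]) = {n0, n2, n3, n5, n6, n7}
EG E[b U EG (p | b)]: greatest fixpoint, start Z0 = {n0, n2, n3, n5, n6, n7}, keep only states in Sat with some successor in Z. Already a fixed point.
Sat(EG E[b U EG (p | b)]) = {n0, n2, n3, n5, n6, n7}
n3 ∈ Sat(EG E[b U EG (p | b)]) = {n0, n2, n3, n5, n6, n7}, so the formula holds at n3.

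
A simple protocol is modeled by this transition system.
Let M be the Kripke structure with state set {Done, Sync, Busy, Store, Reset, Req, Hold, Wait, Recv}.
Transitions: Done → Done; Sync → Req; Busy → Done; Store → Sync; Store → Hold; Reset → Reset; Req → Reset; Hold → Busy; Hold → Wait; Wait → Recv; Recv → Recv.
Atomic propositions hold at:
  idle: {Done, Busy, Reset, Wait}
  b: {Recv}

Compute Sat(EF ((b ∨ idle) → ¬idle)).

{Sync, Store, Req, Hold, Wait, Recv}

Sat(b ∨ idle) = {Done, Busy, Reset, Wait, Recv}
Sat(¬idle) = {Sync, Store, Req, Hold, Recv}
Sat((b ∨ idle) → ¬idle) = {Sync, Store, Req, Hold, Recv}
EF ((b ∨ idle) → ¬idle): least fixpoint, start Z0 = {Sync, Store, Req, Hold, Recv}, add states with some successor in Z. Z1 = {Sync, Store, Req, Hold, Wait, Recv}; fixed.
Sat(EF ((b ∨ idle) → ¬idle)) = {Sync, Store, Req, Hold, Wait, Recv}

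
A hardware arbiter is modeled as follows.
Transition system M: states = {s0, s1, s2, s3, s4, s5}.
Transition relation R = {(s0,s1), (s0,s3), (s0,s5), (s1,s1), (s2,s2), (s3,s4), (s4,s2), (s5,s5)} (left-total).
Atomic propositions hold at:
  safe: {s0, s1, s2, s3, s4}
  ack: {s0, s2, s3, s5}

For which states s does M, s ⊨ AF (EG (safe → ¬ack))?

{s1, s5}

Sat(¬ack) = {s1, s4}
Sat(safe → ¬ack) = {s1, s4, s5}
EG (safe → ¬ack): greatest fixpoint, start Z0 = {s1, s4, s5}, keep only states in Sat with some successor in Z. Z1 = {s1, s5}; fixed.
Sat(EG (safe → ¬ack)) = {s1, s5}
AF (EG (safe → ¬ack)): least fixpoint, start Z0 = {s1, s5}, add states with every successor in Z. Already a fixed point.
Sat(AF (EG (safe → ¬ack))) = {s1, s5}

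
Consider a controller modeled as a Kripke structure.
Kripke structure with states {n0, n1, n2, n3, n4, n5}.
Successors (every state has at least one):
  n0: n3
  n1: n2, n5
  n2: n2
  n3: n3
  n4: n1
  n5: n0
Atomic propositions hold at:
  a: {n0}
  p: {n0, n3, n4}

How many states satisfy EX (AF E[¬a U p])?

5

Sat(¬a) = {n1, n2, n3, n4, n5}
E[¬a U p]: least fixpoint, start Z0 = Sat(p) = {n0, n3, n4}, add states in Sat(¬a) with some successor in Z. Z1 = {n0, n3, n4, n5}; Z2 = {n0, n1, n3, n4, n5}; fixed.
Sat(E[¬a U p]) = {n0, n1, n3, n4, n5}
AF E[¬a U p]: least fixpoint, start Z0 = {n0, n1, n3, n4, n5}, add states with every successor in Z. Already a fixed point.
Sat(AF E[¬a U p]) = {n0, n1, n3, n4, n5}
Sat(EX (AF E[¬a U p])) = {s : some successor in {n0, n1, n3, n4, n5}} = {n0, n1, n3, n4, n5}
|Sat(EX (AF E[¬a U p]))| = |{n0, n1, n3, n4, n5}| = 5.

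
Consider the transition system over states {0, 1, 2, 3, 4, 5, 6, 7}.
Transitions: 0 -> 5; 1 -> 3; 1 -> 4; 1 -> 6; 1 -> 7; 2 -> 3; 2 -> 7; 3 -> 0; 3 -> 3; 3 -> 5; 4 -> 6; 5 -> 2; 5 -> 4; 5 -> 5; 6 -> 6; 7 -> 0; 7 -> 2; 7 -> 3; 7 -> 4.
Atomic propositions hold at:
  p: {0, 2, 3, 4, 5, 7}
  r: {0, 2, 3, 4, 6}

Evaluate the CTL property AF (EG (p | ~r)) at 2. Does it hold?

Yes

Sat(~r) = {1, 5, 7}
Sat(p | ~r) = {0, 1, 2, 3, 4, 5, 7}
EG (p | ~r): greatest fixpoint, start Z0 = {0, 1, 2, 3, 4, 5, 7}, keep only states in Sat with some successor in Z. Z1 = {0, 1, 2, 3, 5, 7}; fixed.
Sat(EG (p | ~r)) = {0, 1, 2, 3, 5, 7}
AF (EG (p | ~r)): least fixpoint, start Z0 = {0, 1, 2, 3, 5, 7}, add states with every successor in Z. Already a fixed point.
Sat(AF (EG (p | ~r))) = {0, 1, 2, 3, 5, 7}
2 ∈ Sat(AF (EG (p | ~r))) = {0, 1, 2, 3, 5, 7}, so the formula holds at 2.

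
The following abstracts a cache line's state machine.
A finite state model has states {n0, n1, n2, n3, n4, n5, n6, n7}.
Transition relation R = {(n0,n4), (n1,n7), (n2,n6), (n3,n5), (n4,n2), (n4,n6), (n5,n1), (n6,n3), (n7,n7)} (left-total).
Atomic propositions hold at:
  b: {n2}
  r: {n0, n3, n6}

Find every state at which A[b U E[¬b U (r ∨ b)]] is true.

{n0, n2, n3, n4, n6}

Sat(¬b) = {n0, n1, n3, n4, n5, n6, n7}
Sat(r ∨ b) = {n0, n2, n3, n6}
E[¬b U (r ∨ b)]: least fixpoint, start Z0 = Sat((r ∨ b)) = {n0, n2, n3, n6}, add states in Sat(¬b) with some successor in Z. Z1 = {n0, n2, n3, n4, n6}; fixed.
Sat(E[¬b U (r ∨ b)]) = {n0, n2, n3, n4, n6}
A[b U E[¬b U (r ∨ b)]]: least fixpoint, start Z0 = Sat(E[¬b U (r ∨ b)]) = {n0, n2, n3, n4, n6}, add states in Sat(b) with every successor in Z. Already a fixed point.
Sat(A[b U E[¬b U (r ∨ b)]]) = {n0, n2, n3, n4, n6}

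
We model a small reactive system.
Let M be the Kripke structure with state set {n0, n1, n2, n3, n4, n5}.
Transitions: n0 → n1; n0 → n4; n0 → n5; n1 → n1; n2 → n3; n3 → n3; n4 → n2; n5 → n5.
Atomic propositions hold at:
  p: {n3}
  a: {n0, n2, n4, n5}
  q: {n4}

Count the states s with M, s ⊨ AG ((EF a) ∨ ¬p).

2

EF a: least fixpoint, start Z0 = {n0, n2, n4, n5}, add states with some successor in Z. Already a fixed point.
Sat(EF a) = {n0, n2, n4, n5}
Sat(¬p) = {n0, n1, n2, n4, n5}
Sat((EF a) ∨ ¬p) = {n0, n1, n2, n4, n5}
AG ((EF a) ∨ ¬p): greatest fixpoint, start Z0 = {n0, n1, n2, n4, n5}, keep only states in Sat with every successor in Z. Z1 = {n0, n1, n4, n5}; Z2 = {n0, n1, n5}; Z3 = {n1, n5}; fixed.
Sat(AG ((EF a) ∨ ¬p)) = {n1, n5}
|Sat(AG ((EF a) ∨ ¬p))| = |{n1, n5}| = 2.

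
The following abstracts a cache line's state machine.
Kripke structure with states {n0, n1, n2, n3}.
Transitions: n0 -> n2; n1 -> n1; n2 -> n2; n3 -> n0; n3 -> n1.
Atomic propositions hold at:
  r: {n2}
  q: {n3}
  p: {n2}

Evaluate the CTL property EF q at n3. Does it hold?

EF q: least fixpoint, start Z0 = {n3}, add states with some successor in Z. Already a fixed point.
Sat(EF q) = {n3}
n3 ∈ Sat(EF q) = {n3}, so the formula holds at n3.

Yes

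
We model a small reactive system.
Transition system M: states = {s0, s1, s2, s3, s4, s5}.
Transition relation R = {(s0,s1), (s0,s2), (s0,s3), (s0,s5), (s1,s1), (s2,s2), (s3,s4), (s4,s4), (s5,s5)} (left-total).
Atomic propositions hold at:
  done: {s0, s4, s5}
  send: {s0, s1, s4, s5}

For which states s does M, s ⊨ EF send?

EF send: least fixpoint, start Z0 = {s0, s1, s4, s5}, add states with some successor in Z. Z1 = {s0, s1, s3, s4, s5}; fixed.
Sat(EF send) = {s0, s1, s3, s4, s5}

{s0, s1, s3, s4, s5}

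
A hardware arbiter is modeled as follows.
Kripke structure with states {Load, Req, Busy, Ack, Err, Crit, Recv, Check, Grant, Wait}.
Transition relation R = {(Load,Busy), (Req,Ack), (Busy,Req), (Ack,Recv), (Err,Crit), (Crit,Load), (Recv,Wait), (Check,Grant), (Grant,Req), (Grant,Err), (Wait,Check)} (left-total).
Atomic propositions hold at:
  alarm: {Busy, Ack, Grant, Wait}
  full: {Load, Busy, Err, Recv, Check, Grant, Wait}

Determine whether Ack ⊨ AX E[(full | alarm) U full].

Sat(full | alarm) = {Load, Busy, Ack, Err, Recv, Check, Grant, Wait}
E[(full | alarm) U full]: least fixpoint, start Z0 = Sat(full) = {Load, Busy, Err, Recv, Check, Grant, Wait}, add states in Sat(full | alarm) with some successor in Z. Z1 = {Load, Busy, Ack, Err, Recv, Check, Grant, Wait}; fixed.
Sat(E[(full | alarm) U full]) = {Load, Busy, Ack, Err, Recv, Check, Grant, Wait}
Sat(AX E[(full | alarm) U full]) = {s : every successor in {Load, Busy, Ack, Err, Recv, Check, Grant, Wait}} = {Load, Req, Ack, Crit, Recv, Check, Wait}
Ack ∈ Sat(AX E[(full | alarm) U full]) = {Load, Req, Ack, Crit, Recv, Check, Wait}, so the formula holds at Ack.

Yes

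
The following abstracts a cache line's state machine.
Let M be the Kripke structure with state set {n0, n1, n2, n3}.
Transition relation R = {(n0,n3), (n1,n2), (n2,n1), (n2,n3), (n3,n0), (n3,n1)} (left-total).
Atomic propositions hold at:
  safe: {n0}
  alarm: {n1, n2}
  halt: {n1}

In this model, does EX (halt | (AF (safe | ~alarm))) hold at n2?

Sat(~alarm) = {n0, n3}
Sat(safe | ~alarm) = {n0, n3}
AF (safe | ~alarm): least fixpoint, start Z0 = {n0, n3}, add states with every successor in Z. Already a fixed point.
Sat(AF (safe | ~alarm)) = {n0, n3}
Sat(halt | (AF (safe | ~alarm))) = {n0, n1, n3}
Sat(EX (halt | (AF (safe | ~alarm)))) = {s : some successor in {n0, n1, n3}} = {n0, n2, n3}
n2 ∈ Sat(EX (halt | (AF (safe | ~alarm)))) = {n0, n2, n3}, so the formula holds at n2.

Yes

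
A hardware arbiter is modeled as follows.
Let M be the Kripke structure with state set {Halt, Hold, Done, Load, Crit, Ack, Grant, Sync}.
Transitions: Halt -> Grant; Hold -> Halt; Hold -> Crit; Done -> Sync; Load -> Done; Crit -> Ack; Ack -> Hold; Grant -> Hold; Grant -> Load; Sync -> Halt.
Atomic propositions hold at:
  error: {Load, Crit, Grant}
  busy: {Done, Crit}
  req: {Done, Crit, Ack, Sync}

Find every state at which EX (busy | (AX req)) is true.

Sat(AX req) = {s : every successor in {Done, Crit, Ack, Sync}} = {Done, Load, Crit}
Sat(busy | (AX req)) = {Done, Load, Crit}
Sat(EX (busy | (AX req))) = {s : some successor in {Done, Load, Crit}} = {Hold, Load, Grant}

{Hold, Load, Grant}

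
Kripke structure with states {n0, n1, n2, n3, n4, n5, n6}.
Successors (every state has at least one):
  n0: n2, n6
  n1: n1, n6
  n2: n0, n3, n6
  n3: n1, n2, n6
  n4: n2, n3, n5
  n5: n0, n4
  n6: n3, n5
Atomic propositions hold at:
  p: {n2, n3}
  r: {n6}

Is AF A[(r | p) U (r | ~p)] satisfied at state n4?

Yes

Sat(r | p) = {n2, n3, n6}
Sat(~p) = {n0, n1, n4, n5, n6}
Sat(r | ~p) = {n0, n1, n4, n5, n6}
A[(r | p) U (r | ~p)]: least fixpoint, start Z0 = Sat((r | ~p)) = {n0, n1, n4, n5, n6}, add states in Sat(r | p) with every successor in Z. Already a fixed point.
Sat(A[(r | p) U (r | ~p)]) = {n0, n1, n4, n5, n6}
AF A[(r | p) U (r | ~p)]: least fixpoint, start Z0 = {n0, n1, n4, n5, n6}, add states with every successor in Z. Already a fixed point.
Sat(AF A[(r | p) U (r | ~p)]) = {n0, n1, n4, n5, n6}
n4 ∈ Sat(AF A[(r | p) U (r | ~p)]) = {n0, n1, n4, n5, n6}, so the formula holds at n4.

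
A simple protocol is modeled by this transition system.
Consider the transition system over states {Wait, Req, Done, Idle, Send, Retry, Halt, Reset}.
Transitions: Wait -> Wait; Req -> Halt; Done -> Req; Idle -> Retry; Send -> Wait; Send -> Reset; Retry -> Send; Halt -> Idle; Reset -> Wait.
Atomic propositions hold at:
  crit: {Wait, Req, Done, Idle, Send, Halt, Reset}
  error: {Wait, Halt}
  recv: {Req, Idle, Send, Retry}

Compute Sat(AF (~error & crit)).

Sat(~error) = {Req, Done, Idle, Send, Retry, Reset}
Sat(~error & crit) = {Req, Done, Idle, Send, Reset}
AF (~error & crit): least fixpoint, start Z0 = {Req, Done, Idle, Send, Reset}, add states with every successor in Z. Z1 = {Req, Done, Idle, Send, Retry, Halt, Reset}; fixed.
Sat(AF (~error & crit)) = {Req, Done, Idle, Send, Retry, Halt, Reset}

{Req, Done, Idle, Send, Retry, Halt, Reset}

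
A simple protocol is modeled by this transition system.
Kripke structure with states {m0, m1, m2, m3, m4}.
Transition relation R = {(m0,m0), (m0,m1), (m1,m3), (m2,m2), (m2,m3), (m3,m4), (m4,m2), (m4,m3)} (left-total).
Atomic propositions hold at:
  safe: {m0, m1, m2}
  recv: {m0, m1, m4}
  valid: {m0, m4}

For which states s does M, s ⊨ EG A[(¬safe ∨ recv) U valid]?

Sat(¬safe) = {m3, m4}
Sat(¬safe ∨ recv) = {m0, m1, m3, m4}
A[(¬safe ∨ recv) U valid]: least fixpoint, start Z0 = Sat(valid) = {m0, m4}, add states in Sat(¬safe ∨ recv) with every successor in Z. Z1 = {m0, m3, m4}; Z2 = {m0, m1, m3, m4}; fixed.
Sat(A[(¬safe ∨ recv) U valid]) = {m0, m1, m3, m4}
EG A[(¬safe ∨ recv) U valid]: greatest fixpoint, start Z0 = {m0, m1, m3, m4}, keep only states in Sat with some successor in Z. Already a fixed point.
Sat(EG A[(¬safe ∨ recv) U valid]) = {m0, m1, m3, m4}

{m0, m1, m3, m4}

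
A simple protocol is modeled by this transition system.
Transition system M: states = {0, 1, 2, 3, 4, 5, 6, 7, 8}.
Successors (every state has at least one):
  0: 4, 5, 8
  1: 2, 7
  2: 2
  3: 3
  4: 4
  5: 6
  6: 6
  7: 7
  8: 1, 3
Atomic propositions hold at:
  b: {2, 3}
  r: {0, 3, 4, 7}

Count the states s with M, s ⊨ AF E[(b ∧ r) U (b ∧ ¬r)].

Sat(b ∧ r) = {3}
Sat(¬r) = {1, 2, 5, 6, 8}
Sat(b ∧ ¬r) = {2}
E[(b ∧ r) U (b ∧ ¬r)]: least fixpoint, start Z0 = Sat((b ∧ ¬r)) = {2}, add states in Sat(b ∧ r) with some successor in Z. Already a fixed point.
Sat(E[(b ∧ r) U (b ∧ ¬r)]) = {2}
AF E[(b ∧ r) U (b ∧ ¬r)]: least fixpoint, start Z0 = {2}, add states with every successor in Z. Already a fixed point.
Sat(AF E[(b ∧ r) U (b ∧ ¬r)]) = {2}
|Sat(AF E[(b ∧ r) U (b ∧ ¬r)])| = |{2}| = 1.

1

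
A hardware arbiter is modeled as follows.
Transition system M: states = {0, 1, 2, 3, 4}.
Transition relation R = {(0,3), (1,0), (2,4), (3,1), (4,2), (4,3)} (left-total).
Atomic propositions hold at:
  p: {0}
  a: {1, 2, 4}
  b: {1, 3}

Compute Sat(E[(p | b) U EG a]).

{2, 4}

Sat(p | b) = {0, 1, 3}
EG a: greatest fixpoint, start Z0 = {1, 2, 4}, keep only states in Sat with some successor in Z. Z1 = {2, 4}; fixed.
Sat(EG a) = {2, 4}
E[(p | b) U EG a]: least fixpoint, start Z0 = Sat(EG a) = {2, 4}, add states in Sat(p | b) with some successor in Z. Already a fixed point.
Sat(E[(p | b) U EG a]) = {2, 4}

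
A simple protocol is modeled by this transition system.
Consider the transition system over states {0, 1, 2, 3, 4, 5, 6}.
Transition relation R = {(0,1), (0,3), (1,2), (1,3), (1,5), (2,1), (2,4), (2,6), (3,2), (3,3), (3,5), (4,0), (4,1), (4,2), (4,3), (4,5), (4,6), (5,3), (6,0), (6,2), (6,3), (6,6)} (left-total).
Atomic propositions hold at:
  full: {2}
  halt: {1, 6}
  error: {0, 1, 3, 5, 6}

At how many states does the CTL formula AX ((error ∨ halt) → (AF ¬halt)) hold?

Sat(error ∨ halt) = {0, 1, 3, 5, 6}
Sat(¬halt) = {0, 2, 3, 4, 5}
AF ¬halt: least fixpoint, start Z0 = {0, 2, 3, 4, 5}, add states with every successor in Z. Z1 = {0, 1, 2, 3, 4, 5}; fixed.
Sat(AF ¬halt) = {0, 1, 2, 3, 4, 5}
Sat((error ∨ halt) → (AF ¬halt)) = {0, 1, 2, 3, 4, 5}
Sat(AX ((error ∨ halt) → (AF ¬halt))) = {s : every successor in {0, 1, 2, 3, 4, 5}} = {0, 1, 3, 5}
|Sat(AX ((error ∨ halt) → (AF ¬halt)))| = |{0, 1, 3, 5}| = 4.

4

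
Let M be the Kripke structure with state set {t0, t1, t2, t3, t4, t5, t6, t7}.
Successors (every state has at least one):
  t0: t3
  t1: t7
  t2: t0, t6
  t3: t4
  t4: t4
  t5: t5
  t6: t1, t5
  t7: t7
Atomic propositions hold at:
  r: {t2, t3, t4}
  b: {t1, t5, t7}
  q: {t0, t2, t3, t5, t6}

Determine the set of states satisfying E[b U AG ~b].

{t0, t3, t4}

Sat(~b) = {t0, t2, t3, t4, t6}
AG ~b: greatest fixpoint, start Z0 = {t0, t2, t3, t4, t6}, keep only states in Sat with every successor in Z. Z1 = {t0, t2, t3, t4}; Z2 = {t0, t3, t4}; fixed.
Sat(AG ~b) = {t0, t3, t4}
E[b U AG ~b]: least fixpoint, start Z0 = Sat(AG ~b) = {t0, t3, t4}, add states in Sat(b) with some successor in Z. Already a fixed point.
Sat(E[b U AG ~b]) = {t0, t3, t4}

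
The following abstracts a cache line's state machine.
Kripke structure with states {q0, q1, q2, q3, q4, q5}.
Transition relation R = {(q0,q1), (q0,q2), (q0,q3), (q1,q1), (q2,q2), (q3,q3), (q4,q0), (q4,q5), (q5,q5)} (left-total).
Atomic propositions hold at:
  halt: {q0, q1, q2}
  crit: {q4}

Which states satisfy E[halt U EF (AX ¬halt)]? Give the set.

Sat(¬halt) = {q3, q4, q5}
Sat(AX ¬halt) = {s : every successor in {q3, q4, q5}} = {q3, q5}
EF (AX ¬halt): least fixpoint, start Z0 = {q3, q5}, add states with some successor in Z. Z1 = {q0, q3, q4, q5}; fixed.
Sat(EF (AX ¬halt)) = {q0, q3, q4, q5}
E[halt U EF (AX ¬halt)]: least fixpoint, start Z0 = Sat(EF (AX ¬halt)) = {q0, q3, q4, q5}, add states in Sat(halt) with some successor in Z. Already a fixed point.
Sat(E[halt U EF (AX ¬halt)]) = {q0, q3, q4, q5}

{q0, q3, q4, q5}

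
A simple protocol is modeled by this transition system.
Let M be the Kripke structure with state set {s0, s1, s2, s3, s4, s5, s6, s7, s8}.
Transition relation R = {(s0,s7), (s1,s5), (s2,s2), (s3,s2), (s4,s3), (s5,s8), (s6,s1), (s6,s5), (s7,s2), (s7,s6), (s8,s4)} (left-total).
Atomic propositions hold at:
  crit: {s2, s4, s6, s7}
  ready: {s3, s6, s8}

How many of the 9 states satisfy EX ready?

3

Sat(EX ready) = {s : some successor in {s3, s6, s8}} = {s4, s5, s7}
|Sat(EX ready)| = |{s4, s5, s7}| = 3.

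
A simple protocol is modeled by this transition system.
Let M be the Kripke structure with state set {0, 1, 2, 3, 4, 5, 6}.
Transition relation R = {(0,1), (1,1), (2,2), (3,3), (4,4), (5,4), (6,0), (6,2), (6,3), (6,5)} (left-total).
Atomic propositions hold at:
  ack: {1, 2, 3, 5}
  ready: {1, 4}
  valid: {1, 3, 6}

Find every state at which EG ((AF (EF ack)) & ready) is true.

{1}

EF ack: least fixpoint, start Z0 = {1, 2, 3, 5}, add states with some successor in Z. Z1 = {0, 1, 2, 3, 5, 6}; fixed.
Sat(EF ack) = {0, 1, 2, 3, 5, 6}
AF (EF ack): least fixpoint, start Z0 = {0, 1, 2, 3, 5, 6}, add states with every successor in Z. Already a fixed point.
Sat(AF (EF ack)) = {0, 1, 2, 3, 5, 6}
Sat((AF (EF ack)) & ready) = {1}
EG ((AF (EF ack)) & ready): greatest fixpoint, start Z0 = {1}, keep only states in Sat with some successor in Z. Already a fixed point.
Sat(EG ((AF (EF ack)) & ready)) = {1}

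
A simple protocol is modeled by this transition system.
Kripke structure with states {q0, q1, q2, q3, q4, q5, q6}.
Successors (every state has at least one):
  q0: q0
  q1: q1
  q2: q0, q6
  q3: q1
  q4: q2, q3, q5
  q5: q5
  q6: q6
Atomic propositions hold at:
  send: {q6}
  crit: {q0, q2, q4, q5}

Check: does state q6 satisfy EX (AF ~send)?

No

Sat(~send) = {q0, q1, q2, q3, q4, q5}
AF ~send: least fixpoint, start Z0 = {q0, q1, q2, q3, q4, q5}, add states with every successor in Z. Already a fixed point.
Sat(AF ~send) = {q0, q1, q2, q3, q4, q5}
Sat(EX (AF ~send)) = {s : some successor in {q0, q1, q2, q3, q4, q5}} = {q0, q1, q2, q3, q4, q5}
q6 ∉ Sat(EX (AF ~send)) = {q0, q1, q2, q3, q4, q5}, so the formula does not hold at q6.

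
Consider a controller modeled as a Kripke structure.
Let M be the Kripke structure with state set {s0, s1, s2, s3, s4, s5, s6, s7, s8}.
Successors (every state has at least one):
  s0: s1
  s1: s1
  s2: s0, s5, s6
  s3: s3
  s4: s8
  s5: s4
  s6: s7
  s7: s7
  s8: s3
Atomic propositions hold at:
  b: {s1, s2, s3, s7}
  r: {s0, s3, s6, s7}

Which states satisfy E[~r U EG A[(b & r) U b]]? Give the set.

Sat(~r) = {s1, s2, s4, s5, s8}
Sat(b & r) = {s3, s7}
A[(b & r) U b]: least fixpoint, start Z0 = Sat(b) = {s1, s2, s3, s7}, add states in Sat(b & r) with every successor in Z. Already a fixed point.
Sat(A[(b & r) U b]) = {s1, s2, s3, s7}
EG A[(b & r) U b]: greatest fixpoint, start Z0 = {s1, s2, s3, s7}, keep only states in Sat with some successor in Z. Z1 = {s1, s3, s7}; fixed.
Sat(EG A[(b & r) U b]) = {s1, s3, s7}
E[~r U EG A[(b & r) U b]]: least fixpoint, start Z0 = Sat(EG A[(b & r) U b]) = {s1, s3, s7}, add states in Sat(~r) with some successor in Z. Z1 = {s1, s3, s7, s8}; Z2 = {s1, s3, s4, s7, s8}; Z3 = {s1, s3, s4, s5, s7, s8}; Z4 = {s1, s2, s3, s4, s5, s7, s8}; fixed.
Sat(E[~r U EG A[(b & r) U b]]) = {s1, s2, s3, s4, s5, s7, s8}

{s1, s2, s3, s4, s5, s7, s8}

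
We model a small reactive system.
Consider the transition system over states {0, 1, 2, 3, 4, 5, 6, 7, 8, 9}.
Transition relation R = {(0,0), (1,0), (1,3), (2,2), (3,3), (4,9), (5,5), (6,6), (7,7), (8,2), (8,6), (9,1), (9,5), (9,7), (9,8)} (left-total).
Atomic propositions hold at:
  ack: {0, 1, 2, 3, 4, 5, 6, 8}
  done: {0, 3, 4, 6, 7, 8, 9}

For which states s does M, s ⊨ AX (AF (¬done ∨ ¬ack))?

{2, 4, 5, 7}

Sat(¬done) = {1, 2, 5}
Sat(¬ack) = {7, 9}
Sat(¬done ∨ ¬ack) = {1, 2, 5, 7, 9}
AF (¬done ∨ ¬ack): least fixpoint, start Z0 = {1, 2, 5, 7, 9}, add states with every successor in Z. Z1 = {1, 2, 4, 5, 7, 9}; fixed.
Sat(AF (¬done ∨ ¬ack)) = {1, 2, 4, 5, 7, 9}
Sat(AX (AF (¬done ∨ ¬ack))) = {s : every successor in {1, 2, 4, 5, 7, 9}} = {2, 4, 5, 7}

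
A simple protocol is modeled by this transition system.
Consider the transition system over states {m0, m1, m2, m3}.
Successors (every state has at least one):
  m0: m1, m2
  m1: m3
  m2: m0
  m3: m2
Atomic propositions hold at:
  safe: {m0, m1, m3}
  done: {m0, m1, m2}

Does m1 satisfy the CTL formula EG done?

No

EG done: greatest fixpoint, start Z0 = {m0, m1, m2}, keep only states in Sat with some successor in Z. Z1 = {m0, m2}; fixed.
Sat(EG done) = {m0, m2}
m1 ∉ Sat(EG done) = {m0, m2}, so the formula does not hold at m1.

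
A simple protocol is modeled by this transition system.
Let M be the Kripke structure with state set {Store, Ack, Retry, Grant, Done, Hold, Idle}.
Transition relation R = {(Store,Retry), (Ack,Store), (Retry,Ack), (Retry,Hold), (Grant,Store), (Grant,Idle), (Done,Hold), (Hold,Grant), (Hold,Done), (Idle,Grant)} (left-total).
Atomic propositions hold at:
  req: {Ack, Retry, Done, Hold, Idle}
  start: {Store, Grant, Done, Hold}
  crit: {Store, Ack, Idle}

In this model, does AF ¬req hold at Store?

Sat(¬req) = {Store, Grant}
AF ¬req: least fixpoint, start Z0 = {Store, Grant}, add states with every successor in Z. Z1 = {Store, Ack, Grant, Idle}; fixed.
Sat(AF ¬req) = {Store, Ack, Grant, Idle}
Store ∈ Sat(AF ¬req) = {Store, Ack, Grant, Idle}, so the formula holds at Store.

Yes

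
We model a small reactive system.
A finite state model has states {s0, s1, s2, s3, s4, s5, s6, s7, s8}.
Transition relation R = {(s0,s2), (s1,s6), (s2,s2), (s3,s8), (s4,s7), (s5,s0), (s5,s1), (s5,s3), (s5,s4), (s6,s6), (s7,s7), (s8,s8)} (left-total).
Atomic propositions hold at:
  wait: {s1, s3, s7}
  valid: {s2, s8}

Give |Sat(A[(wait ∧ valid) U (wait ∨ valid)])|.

5

Sat(wait ∧ valid) = ∅
Sat(wait ∨ valid) = {s1, s2, s3, s7, s8}
A[(wait ∧ valid) U (wait ∨ valid)]: least fixpoint, start Z0 = Sat((wait ∨ valid)) = {s1, s2, s3, s7, s8}, add states in Sat(wait ∧ valid) with every successor in Z. Already a fixed point.
Sat(A[(wait ∧ valid) U (wait ∨ valid)]) = {s1, s2, s3, s7, s8}
|Sat(A[(wait ∧ valid) U (wait ∨ valid)])| = |{s1, s2, s3, s7, s8}| = 5.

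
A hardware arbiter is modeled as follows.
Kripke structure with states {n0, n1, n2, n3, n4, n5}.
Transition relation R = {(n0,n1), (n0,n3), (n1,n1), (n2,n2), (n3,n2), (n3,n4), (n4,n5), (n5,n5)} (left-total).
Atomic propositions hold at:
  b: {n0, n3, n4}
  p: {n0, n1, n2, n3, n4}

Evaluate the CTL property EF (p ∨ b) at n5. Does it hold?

Sat(p ∨ b) = {n0, n1, n2, n3, n4}
EF (p ∨ b): least fixpoint, start Z0 = {n0, n1, n2, n3, n4}, add states with some successor in Z. Already a fixed point.
Sat(EF (p ∨ b)) = {n0, n1, n2, n3, n4}
n5 ∉ Sat(EF (p ∨ b)) = {n0, n1, n2, n3, n4}, so the formula does not hold at n5.

No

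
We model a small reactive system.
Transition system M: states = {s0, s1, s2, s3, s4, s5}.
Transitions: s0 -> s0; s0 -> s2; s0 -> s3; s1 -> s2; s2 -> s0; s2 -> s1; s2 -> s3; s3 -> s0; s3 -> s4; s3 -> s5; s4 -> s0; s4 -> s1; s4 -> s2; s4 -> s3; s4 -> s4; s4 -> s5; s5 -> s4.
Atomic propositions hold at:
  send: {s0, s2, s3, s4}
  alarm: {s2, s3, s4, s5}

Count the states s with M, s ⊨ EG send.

EG send: greatest fixpoint, start Z0 = {s0, s2, s3, s4}, keep only states in Sat with some successor in Z. Already a fixed point.
Sat(EG send) = {s0, s2, s3, s4}
|Sat(EG send)| = |{s0, s2, s3, s4}| = 4.

4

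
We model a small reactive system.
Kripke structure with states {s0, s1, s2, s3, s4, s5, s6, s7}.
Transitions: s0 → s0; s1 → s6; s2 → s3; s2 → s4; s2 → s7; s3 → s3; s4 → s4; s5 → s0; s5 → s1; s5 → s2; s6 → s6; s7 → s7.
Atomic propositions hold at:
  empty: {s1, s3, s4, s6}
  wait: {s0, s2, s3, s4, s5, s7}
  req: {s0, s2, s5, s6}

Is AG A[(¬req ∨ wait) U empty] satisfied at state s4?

Yes

Sat(¬req) = {s1, s3, s4, s7}
Sat(¬req ∨ wait) = {s0, s1, s2, s3, s4, s5, s7}
A[(¬req ∨ wait) U empty]: least fixpoint, start Z0 = Sat(empty) = {s1, s3, s4, s6}, add states in Sat(¬req ∨ wait) with every successor in Z. Already a fixed point.
Sat(A[(¬req ∨ wait) U empty]) = {s1, s3, s4, s6}
AG A[(¬req ∨ wait) U empty]: greatest fixpoint, start Z0 = {s1, s3, s4, s6}, keep only states in Sat with every successor in Z. Already a fixed point.
Sat(AG A[(¬req ∨ wait) U empty]) = {s1, s3, s4, s6}
s4 ∈ Sat(AG A[(¬req ∨ wait) U empty]) = {s1, s3, s4, s6}, so the formula holds at s4.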